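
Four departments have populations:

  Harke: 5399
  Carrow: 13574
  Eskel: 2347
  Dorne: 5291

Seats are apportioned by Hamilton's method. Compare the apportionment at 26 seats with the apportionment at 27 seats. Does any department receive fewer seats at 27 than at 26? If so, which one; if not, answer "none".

Eskel

At 26 seats: Harke 5, Carrow 13, Eskel 3, Dorne 5.
At 27 seats: Harke 6, Carrow 14, Eskel 2, Dorne 5.
Eskel drops from 3 to 2.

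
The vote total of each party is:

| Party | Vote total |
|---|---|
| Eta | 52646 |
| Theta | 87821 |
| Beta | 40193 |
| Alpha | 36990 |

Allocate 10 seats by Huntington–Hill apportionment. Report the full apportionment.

With divisor 23422: modified quotas Eta 2.248, Theta 3.750, Beta 1.716, Alpha 1.579.
Geometric-mean thresholds: Eta √(2·3)=2.449, Theta √(3·4)=3.464, Beta √(1·2)=1.414, Alpha √(1·2)=1.414.
Each quota rounded against its threshold gives Eta 2, Theta 4, Beta 2, Alpha 2 (total 10).

Eta 2, Theta 4, Beta 2, Alpha 2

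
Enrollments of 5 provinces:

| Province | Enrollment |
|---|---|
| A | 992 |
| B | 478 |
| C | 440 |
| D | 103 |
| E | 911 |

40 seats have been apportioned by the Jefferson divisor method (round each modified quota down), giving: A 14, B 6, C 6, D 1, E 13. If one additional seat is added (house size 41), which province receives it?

Priority for the next seat is population ÷ (current seats + 1).
Priorities: A 66.133, B 68.286, C 62.857, D 51.500, E 65.071.
Highest priority: B.

B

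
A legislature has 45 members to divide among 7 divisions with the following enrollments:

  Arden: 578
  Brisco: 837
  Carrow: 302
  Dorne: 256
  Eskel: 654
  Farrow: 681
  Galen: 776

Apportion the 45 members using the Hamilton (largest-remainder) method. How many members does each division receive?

Arden: 6; Brisco: 9; Carrow: 3; Dorne: 3; Eskel: 7; Farrow: 8; Galen: 9

Standard divisor: 4084 ÷ 45 ≈ 90.756.
Standard quotas: Arden 6.369, Brisco 9.223, Carrow 3.328, Dorne 2.821, Eskel 7.206, Farrow 7.504, Galen 8.550.
Lower quotas: Arden 6, Brisco 9, Carrow 3, Dorne 2, Eskel 7, Farrow 7, Galen 8 (sum 42, leaving 3 seats).
Remainders in descending order: Dorne 0.821, Galen 0.550, Farrow 0.504, Arden 0.369, Carrow 0.328, Brisco 0.223, Eskel 0.206.
Largest remainders: Dorne, Galen, Farrow receive the extra seats.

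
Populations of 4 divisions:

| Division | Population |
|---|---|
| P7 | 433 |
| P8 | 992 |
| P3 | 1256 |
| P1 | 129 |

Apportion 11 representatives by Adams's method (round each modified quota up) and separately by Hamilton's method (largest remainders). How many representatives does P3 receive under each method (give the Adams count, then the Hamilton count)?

Adams: P7 2, P8 4, P3 4, P1 1.
Hamilton: P7 2, P8 4, P3 5, P1 0.
P3 gets 4 under Adams and 5 under Hamilton.

4 and 5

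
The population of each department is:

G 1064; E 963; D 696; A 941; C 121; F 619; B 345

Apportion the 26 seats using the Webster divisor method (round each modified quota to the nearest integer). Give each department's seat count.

G=6; E=5; D=4; A=5; C=1; F=3; B=2

Standard divisor 4749/26 ≈ 182.654; standard quotas: G 5.825, E 5.272, D 3.810, A 5.152, C 0.662, F 3.389, B 1.889.
Rounding to the nearest integer gives G 6, E 5, D 4, A 5, C 1, F 3, B 2 — total 26, matching the house size, so no adjustment is needed.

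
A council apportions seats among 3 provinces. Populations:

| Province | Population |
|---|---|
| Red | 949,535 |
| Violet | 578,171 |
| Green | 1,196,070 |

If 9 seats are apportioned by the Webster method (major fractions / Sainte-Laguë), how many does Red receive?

3

Standard divisor 2723776/9 ≈ 302641.778; standard quotas: Red 3.137, Violet 1.910, Green 3.952.
Rounding to the nearest integer gives Red 3, Violet 2, Green 4 — total 9, matching the house size, so no adjustment is needed.
Red receives 3.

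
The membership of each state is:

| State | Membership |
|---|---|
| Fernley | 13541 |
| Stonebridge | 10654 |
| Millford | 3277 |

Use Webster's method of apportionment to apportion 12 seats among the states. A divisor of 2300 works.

Fernley=6, Stonebridge=5, Millford=1

With modified divisor 2300: modified quotas Fernley 5.887, Stonebridge 4.632, Millford 1.425.
Rounding to the nearest integer: Fernley 6, Stonebridge 5, Millford 1 (total 12).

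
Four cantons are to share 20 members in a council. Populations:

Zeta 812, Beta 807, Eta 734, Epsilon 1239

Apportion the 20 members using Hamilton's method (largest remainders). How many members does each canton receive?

Zeta=5, Beta=4, Eta=4, Epsilon=7

Standard divisor: 3592 ÷ 20 ≈ 179.6.
Standard quotas: Zeta 4.521, Beta 4.493, Eta 4.087, Epsilon 6.899.
Lower quotas: Zeta 4, Beta 4, Eta 4, Epsilon 6 (sum 18, leaving 2 seats).
Remainders in descending order: Epsilon 0.899, Zeta 0.521, Beta 0.493, Eta 0.087.
The surplus seats go to Epsilon, Zeta.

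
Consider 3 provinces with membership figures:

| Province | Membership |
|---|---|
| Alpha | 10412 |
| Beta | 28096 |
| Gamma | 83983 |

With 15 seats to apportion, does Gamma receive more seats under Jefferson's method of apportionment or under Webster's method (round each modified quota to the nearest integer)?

Jefferson

Jefferson: Alpha 1, Beta 3, Gamma 11.
Webster: Alpha 1, Beta 4, Gamma 10.
Gamma gets 11 under Jefferson and 10 under Webster.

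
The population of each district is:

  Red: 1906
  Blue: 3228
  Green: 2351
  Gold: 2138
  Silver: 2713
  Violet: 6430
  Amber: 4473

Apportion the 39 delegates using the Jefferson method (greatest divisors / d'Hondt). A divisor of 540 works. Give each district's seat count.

With modified divisor 540: modified quotas Red 3.530, Blue 5.978, Green 4.354, Gold 3.959, Silver 5.024, Violet 11.907, Amber 8.283.
Rounding down: Red 3, Blue 5, Green 4, Gold 3, Silver 5, Violet 11, Amber 8 (total 39).

Red: 3, Blue: 5, Green: 4, Gold: 3, Silver: 5, Violet: 11, Amber: 8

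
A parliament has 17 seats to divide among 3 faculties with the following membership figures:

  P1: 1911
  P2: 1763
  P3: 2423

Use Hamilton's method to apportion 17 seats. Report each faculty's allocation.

P1 5, P2 5, P3 7

Standard divisor: 6097 ÷ 17 ≈ 358.647.
Standard quotas: P1 5.328, P2 4.916, P3 6.756.
Lower quotas: P1 5, P2 4, P3 6 (sum 15, leaving 2 seats).
Remainders in descending order: P2 0.916, P3 0.756, P1 0.328.
The surplus seats go to P2, P3.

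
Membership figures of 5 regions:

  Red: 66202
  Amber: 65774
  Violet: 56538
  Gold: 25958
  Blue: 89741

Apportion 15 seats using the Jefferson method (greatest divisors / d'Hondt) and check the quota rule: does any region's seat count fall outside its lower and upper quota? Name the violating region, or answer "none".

none

Standard quotas: Red 3.264, Amber 3.243, Violet 2.788, Gold 1.280, Blue 4.425.
Jefferson allocation: Red 3, Amber 3, Violet 3, Gold 1, Blue 5.
Every allocation lies between the lower and upper quota.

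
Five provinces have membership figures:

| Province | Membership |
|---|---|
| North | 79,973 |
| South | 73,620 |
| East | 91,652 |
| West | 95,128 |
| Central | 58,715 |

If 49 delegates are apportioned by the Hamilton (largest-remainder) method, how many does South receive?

9

The standard divisor is 399088/49 ≈ 8144.653.
Standard quotas: North 9.8191, South 9.0391, East 11.2530, West 11.6798, Central 7.2090.
Lower quotas: North 9, South 9, East 11, West 11, Central 7 (sum 47, leaving 2 seats).
Remainders in descending order: North 0.8191, West 0.6798, East 0.2530, Central 0.2090, South 0.0391.
The surplus seats go to North, West.
South receives 9.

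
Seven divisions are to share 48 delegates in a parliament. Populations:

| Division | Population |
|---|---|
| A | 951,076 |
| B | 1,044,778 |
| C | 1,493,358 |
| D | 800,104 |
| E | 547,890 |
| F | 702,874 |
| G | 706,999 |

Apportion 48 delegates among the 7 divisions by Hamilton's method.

A=7; B=8; C=12; D=6; E=4; F=5; G=6

The standard divisor is 6247079/48 ≈ 130147.479.
Standard quotas: A 7.3077, B 8.0276, C 11.4744, D 6.1477, E 4.2098, F 5.4006, G 5.4323.
Lower quotas: A 7, B 8, C 11, D 6, E 4, F 5, G 5 (sum 46, leaving 2 seats).
Remainders in descending order: C 0.4744, G 0.4323, F 0.4006, A 0.3077, E 0.2098, D 0.1477, B 0.0276.
The surplus seats go to C, G.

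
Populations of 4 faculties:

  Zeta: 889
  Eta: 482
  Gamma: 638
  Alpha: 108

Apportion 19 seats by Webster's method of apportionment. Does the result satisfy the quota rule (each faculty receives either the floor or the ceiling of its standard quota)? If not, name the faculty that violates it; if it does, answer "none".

Standard quotas: Zeta 7.979, Eta 4.326, Gamma 5.726, Alpha 0.969.
Webster allocation: Zeta 8, Eta 4, Gamma 6, Alpha 1.
Every allocation lies between the lower and upper quota.

none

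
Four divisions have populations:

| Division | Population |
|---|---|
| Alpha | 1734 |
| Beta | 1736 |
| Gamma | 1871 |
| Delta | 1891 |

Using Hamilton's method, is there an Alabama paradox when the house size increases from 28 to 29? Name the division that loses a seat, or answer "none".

At 28 seats: Alpha 7, Beta 7, Gamma 7, Delta 7.
At 29 seats: Alpha 7, Beta 7, Gamma 7, Delta 8.
No division's allocation decreased.

none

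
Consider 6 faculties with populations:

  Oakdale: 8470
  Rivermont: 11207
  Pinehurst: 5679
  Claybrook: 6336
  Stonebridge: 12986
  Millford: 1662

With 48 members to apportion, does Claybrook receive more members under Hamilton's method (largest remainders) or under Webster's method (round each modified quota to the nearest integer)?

Hamilton: Oakdale 9, Rivermont 12, Pinehurst 6, Claybrook 6, Stonebridge 13, Millford 2.
Webster: Oakdale 9, Rivermont 11, Pinehurst 6, Claybrook 7, Stonebridge 13, Millford 2.
Claybrook gets 6 under Hamilton and 7 under Webster.

Webster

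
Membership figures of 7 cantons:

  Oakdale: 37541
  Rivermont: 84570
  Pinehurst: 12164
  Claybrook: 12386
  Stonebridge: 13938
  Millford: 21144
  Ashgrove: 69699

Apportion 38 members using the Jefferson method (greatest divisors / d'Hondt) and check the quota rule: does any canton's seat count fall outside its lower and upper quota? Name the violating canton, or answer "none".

Standard quotas: Oakdale 5.674, Rivermont 12.781, Pinehurst 1.838, Claybrook 1.872, Stonebridge 2.106, Millford 3.195, Ashgrove 10.533.
Jefferson allocation: Oakdale 6, Rivermont 13, Pinehurst 1, Claybrook 2, Stonebridge 2, Millford 3, Ashgrove 11.
Every allocation lies between the lower and upper quota.

none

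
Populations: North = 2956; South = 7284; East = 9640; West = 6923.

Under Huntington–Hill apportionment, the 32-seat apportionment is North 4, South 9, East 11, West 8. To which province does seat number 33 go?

Priority for the next seat is population ÷ (√(s·(s+1))).
Priorities: North 660.982, South 767.801, East 839.054, West 815.883.
Highest priority: East.

East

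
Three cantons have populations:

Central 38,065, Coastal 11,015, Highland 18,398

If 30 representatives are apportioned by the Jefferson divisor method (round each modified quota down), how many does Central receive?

Standard divisor 67478/30 ≈ 2249.267; standard quotas: Central 16.923, Coastal 4.897, Highland 8.180.
Rounding down gives 16, 4, 8 = 28 seats, so the divisor must be adjusted.
With modified divisor 2160: modified quotas Central 17.623, Coastal 5.100, Highland 8.518.
Rounding down: Central 17, Coastal 5, Highland 8 (total 30).
Central receives 17.

17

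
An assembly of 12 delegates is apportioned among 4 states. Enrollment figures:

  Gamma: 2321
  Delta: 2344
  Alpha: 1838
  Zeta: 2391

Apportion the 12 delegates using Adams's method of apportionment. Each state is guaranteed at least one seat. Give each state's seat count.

Gamma 3, Delta 3, Alpha 3, Zeta 3

Standard divisor 8894/12 ≈ 741.167; standard quotas: Gamma 3.132, Delta 3.163, Alpha 2.480, Zeta 3.226.
Rounding up gives 4, 4, 3, 4 = 15 seats, so the divisor must be adjusted.
With modified divisor 900: modified quotas Gamma 2.579, Delta 2.604, Alpha 2.042, Zeta 2.657.
Rounding up: Gamma 3, Delta 3, Alpha 3, Zeta 3 (total 12).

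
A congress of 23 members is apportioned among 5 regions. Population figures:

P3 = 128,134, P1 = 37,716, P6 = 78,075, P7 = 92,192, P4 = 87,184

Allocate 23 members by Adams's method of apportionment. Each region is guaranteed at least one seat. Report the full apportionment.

Standard divisor 423301/23 ≈ 18404.391; standard quotas: P3 6.962, P1 2.049, P6 4.242, P7 5.009, P4 4.737.
Rounding up gives 7, 3, 5, 6, 5 = 26 seats, so the divisor must be adjusted.
With modified divisor 20400: modified quotas P3 6.281, P1 1.849, P6 3.827, P7 4.519, P4 4.274.
Rounding up: P3 7, P1 2, P6 4, P7 5, P4 5 (total 23).

P3 7, P1 2, P6 4, P7 5, P4 5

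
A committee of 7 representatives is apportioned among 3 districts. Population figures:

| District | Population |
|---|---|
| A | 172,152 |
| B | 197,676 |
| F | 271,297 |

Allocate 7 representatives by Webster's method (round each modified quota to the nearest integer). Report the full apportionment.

Standard divisor 641125/7 ≈ 91589.286; standard quotas: A 1.880, B 2.158, F 2.962.
Rounding to the nearest integer gives A 2, B 2, F 3 — total 7, matching the house size, so no adjustment is needed.

A: 2, B: 2, F: 3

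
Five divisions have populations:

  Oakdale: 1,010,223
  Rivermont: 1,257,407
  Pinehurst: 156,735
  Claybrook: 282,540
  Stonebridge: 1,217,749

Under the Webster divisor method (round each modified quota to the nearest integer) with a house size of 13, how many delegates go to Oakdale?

Standard divisor 3924654/13 ≈ 301896.462; standard quotas: Oakdale 3.346, Rivermont 4.165, Pinehurst 0.519, Claybrook 0.936, Stonebridge 4.034.
Rounding to the nearest integer gives Oakdale 3, Rivermont 4, Pinehurst 1, Claybrook 1, Stonebridge 4 — total 13, matching the house size, so no adjustment is needed.
Oakdale receives 3.

3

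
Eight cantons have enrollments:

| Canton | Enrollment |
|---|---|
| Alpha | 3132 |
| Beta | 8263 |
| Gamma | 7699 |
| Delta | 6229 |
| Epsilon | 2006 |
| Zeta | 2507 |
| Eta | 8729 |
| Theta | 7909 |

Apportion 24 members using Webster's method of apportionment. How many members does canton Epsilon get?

Standard divisor 46474/24 ≈ 1936.417; standard quotas: Alpha 1.617, Beta 4.267, Gamma 3.976, Delta 3.217, Epsilon 1.036, Zeta 1.295, Eta 4.508, Theta 4.084.
Rounding to the nearest integer gives Alpha 2, Beta 4, Gamma 4, Delta 3, Epsilon 1, Zeta 1, Eta 5, Theta 4 — total 24, matching the house size, so no adjustment is needed.
Epsilon receives 1.

1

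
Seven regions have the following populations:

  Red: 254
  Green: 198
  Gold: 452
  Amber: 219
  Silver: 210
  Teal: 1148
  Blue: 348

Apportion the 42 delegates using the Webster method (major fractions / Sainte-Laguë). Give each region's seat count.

Standard divisor 2829/42 ≈ 67.357; standard quotas: Red 3.771, Green 2.940, Gold 6.710, Amber 3.251, Silver 3.118, Teal 17.043, Blue 5.166.
Rounding to the nearest integer gives Red 4, Green 3, Gold 7, Amber 3, Silver 3, Teal 17, Blue 5 — total 42, matching the house size, so no adjustment is needed.

Red: 4, Green: 3, Gold: 7, Amber: 3, Silver: 3, Teal: 17, Blue: 5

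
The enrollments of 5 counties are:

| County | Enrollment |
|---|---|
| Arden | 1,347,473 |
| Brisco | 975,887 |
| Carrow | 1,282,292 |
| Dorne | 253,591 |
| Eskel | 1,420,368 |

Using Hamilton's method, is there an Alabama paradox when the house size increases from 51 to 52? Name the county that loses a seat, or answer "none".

Dorne

At 51 seats: Arden 13, Brisco 9, Carrow 12, Dorne 3, Eskel 14.
At 52 seats: Arden 13, Brisco 10, Carrow 13, Dorne 2, Eskel 14.
Dorne drops from 3 to 2.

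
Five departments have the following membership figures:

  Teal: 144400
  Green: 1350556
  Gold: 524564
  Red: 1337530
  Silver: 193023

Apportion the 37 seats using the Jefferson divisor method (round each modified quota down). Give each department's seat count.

Teal=1; Green=15; Gold=5; Red=14; Silver=2

Standard divisor 3550073/37 ≈ 95947.919; standard quotas: Teal 1.505, Green 14.076, Gold 5.467, Red 13.940, Silver 2.012.
Rounding down gives 1, 14, 5, 13, 2 = 35 seats, so the divisor must be adjusted.
With modified divisor 89600: modified quotas Teal 1.612, Green 15.073, Gold 5.855, Red 14.928, Silver 2.154.
Rounding down: Teal 1, Green 15, Gold 5, Red 14, Silver 2 (total 37).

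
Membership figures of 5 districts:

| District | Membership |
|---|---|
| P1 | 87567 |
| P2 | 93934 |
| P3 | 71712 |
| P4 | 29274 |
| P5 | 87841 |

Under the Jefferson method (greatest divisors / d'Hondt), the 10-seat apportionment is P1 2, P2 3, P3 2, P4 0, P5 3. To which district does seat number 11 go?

P4

Priority for the next seat is population ÷ (current seats + 1).
Priorities: P1 29189.000, P2 23483.500, P3 23904.000, P4 29274.000, P5 21960.250.
Highest priority: P4.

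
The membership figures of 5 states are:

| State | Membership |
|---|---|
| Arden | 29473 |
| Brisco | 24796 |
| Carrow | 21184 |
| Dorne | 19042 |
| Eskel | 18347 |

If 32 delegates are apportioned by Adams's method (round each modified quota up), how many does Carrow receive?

Standard divisor 112842/32 ≈ 3526.312; standard quotas: Arden 8.358, Brisco 7.032, Carrow 6.007, Dorne 5.400, Eskel 5.203.
Rounding up gives 9, 8, 7, 6, 6 = 36 seats, so the divisor must be adjusted.
With modified divisor 3700: modified quotas Arden 7.966, Brisco 6.702, Carrow 5.725, Dorne 5.146, Eskel 4.959.
Rounding up: Arden 8, Brisco 7, Carrow 6, Dorne 6, Eskel 5 (total 32).
Carrow receives 6.

6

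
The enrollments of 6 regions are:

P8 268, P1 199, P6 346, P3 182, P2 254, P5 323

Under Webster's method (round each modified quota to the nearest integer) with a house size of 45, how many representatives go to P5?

9

Standard divisor 1572/45 ≈ 34.933; standard quotas: P8 7.672, P1 5.697, P6 9.905, P3 5.210, P2 7.271, P5 9.246.
Rounding to the nearest integer gives P8 8, P1 6, P6 10, P3 5, P2 7, P5 9 — total 45, matching the house size, so no adjustment is needed.
P5 receives 9.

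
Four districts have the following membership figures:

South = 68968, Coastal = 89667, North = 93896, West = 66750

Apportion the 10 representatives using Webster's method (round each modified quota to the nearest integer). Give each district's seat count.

South: 2, Coastal: 3, North: 3, West: 2

Standard divisor 319281/10 ≈ 31928.1; standard quotas: South 2.160, Coastal 2.808, North 2.941, West 2.091.
Rounding to the nearest integer gives South 2, Coastal 3, North 3, West 2 — total 10, matching the house size, so no adjustment is needed.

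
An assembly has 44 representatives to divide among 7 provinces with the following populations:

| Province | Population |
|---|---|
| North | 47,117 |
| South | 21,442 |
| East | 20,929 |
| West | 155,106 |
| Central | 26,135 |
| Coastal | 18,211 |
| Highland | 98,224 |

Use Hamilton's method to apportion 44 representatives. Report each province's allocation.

North=5; South=3; East=2; West=18; Central=3; Coastal=2; Highland=11

The standard divisor is 387164/44 ≈ 8799.182.
Standard quotas: North 5.3547, South 2.4368, East 2.3785, West 17.6273, Central 2.9702, Coastal 2.0696, Highland 11.1629.
Lower quotas: North 5, South 2, East 2, West 17, Central 2, Coastal 2, Highland 11 (sum 41, leaving 3 seats).
Remainders in descending order: Central 0.9702, West 0.6273, South 0.4368, East 0.3785, North 0.3547, Highland 0.1629, Coastal 0.0696.
The surplus seats go to Central, West, South.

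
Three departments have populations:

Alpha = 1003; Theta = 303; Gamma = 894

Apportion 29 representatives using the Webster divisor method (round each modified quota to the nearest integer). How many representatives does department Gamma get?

12

Standard divisor 2200/29 ≈ 75.862; standard quotas: Alpha 13.221, Theta 3.994, Gamma 11.785.
Rounding to the nearest integer gives Alpha 13, Theta 4, Gamma 12 — total 29, matching the house size, so no adjustment is needed.
Gamma receives 12.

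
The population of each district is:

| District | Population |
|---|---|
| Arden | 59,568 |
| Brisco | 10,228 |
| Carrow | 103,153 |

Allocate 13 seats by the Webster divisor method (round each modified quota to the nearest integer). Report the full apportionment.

Arden: 4, Brisco: 1, Carrow: 8

Standard divisor 172949/13 ≈ 13303.769; standard quotas: Arden 4.478, Brisco 0.769, Carrow 7.754.
Rounding to the nearest integer gives Arden 4, Brisco 1, Carrow 8 — total 13, matching the house size, so no adjustment is needed.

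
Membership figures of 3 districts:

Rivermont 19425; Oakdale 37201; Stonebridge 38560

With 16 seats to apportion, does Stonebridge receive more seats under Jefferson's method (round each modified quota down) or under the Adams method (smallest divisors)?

Jefferson

Jefferson: Rivermont 3, Oakdale 6, Stonebridge 7.
Adams: Rivermont 4, Oakdale 6, Stonebridge 6.
Stonebridge gets 7 under Jefferson and 6 under Adams.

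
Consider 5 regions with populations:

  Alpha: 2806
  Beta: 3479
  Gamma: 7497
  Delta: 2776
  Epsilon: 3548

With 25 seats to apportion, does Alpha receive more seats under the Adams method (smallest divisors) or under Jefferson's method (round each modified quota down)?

Adams

Adams: Alpha 4, Beta 4, Gamma 9, Delta 4, Epsilon 4.
Jefferson: Alpha 3, Beta 4, Gamma 10, Delta 3, Epsilon 5.
Alpha gets 4 under Adams and 3 under Jefferson.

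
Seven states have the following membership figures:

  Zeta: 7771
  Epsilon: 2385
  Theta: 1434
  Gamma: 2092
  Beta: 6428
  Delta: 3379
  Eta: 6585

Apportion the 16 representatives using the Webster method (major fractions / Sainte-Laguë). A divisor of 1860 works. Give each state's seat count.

Zeta 4, Epsilon 1, Theta 1, Gamma 1, Beta 3, Delta 2, Eta 4

With modified divisor 1860: modified quotas Zeta 4.178, Epsilon 1.282, Theta 0.771, Gamma 1.125, Beta 3.456, Delta 1.817, Eta 3.540.
Rounding to the nearest integer: Zeta 4, Epsilon 1, Theta 1, Gamma 1, Beta 3, Delta 2, Eta 4 (total 16).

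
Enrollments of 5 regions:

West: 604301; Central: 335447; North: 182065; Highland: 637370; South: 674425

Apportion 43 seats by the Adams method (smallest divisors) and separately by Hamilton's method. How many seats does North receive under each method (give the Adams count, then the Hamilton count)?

4 and 3

Adams: West 10, Central 6, North 4, Highland 11, South 12.
Hamilton: West 11, Central 6, North 3, Highland 11, South 12.
North gets 4 under Adams and 3 under Hamilton.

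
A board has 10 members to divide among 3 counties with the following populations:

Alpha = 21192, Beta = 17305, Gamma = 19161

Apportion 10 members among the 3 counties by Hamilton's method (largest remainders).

Standard divisor: 57658 ÷ 10 ≈ 5765.8.
Standard quotas: Alpha 3.6755, Beta 3.0013, Gamma 3.3232.
Lower quotas: Alpha 3, Beta 3, Gamma 3 (sum 9, leaving 1 seat).
Remainders in descending order: Alpha 0.6755, Gamma 0.3232, Beta 0.0013.
Largest remainder: Alpha receives the extra seat.

Alpha=4, Beta=3, Gamma=3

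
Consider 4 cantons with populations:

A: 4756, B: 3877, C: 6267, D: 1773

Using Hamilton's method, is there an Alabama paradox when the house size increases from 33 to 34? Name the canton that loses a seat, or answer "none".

At 33 seats: A 9, B 8, C 12, D 4.
At 34 seats: A 10, B 8, C 13, D 3.
D drops from 4 to 3.

D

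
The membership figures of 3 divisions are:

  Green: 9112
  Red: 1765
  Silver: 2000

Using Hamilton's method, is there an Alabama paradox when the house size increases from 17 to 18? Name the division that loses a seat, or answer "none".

none

At 17 seats: Green 12, Red 2, Silver 3.
At 18 seats: Green 13, Red 2, Silver 3.
No division's allocation decreased.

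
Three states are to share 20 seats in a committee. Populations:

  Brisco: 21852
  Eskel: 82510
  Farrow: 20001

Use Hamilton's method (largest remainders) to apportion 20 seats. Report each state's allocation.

Brisco 4, Eskel 13, Farrow 3

The standard divisor is 124363/20 ≈ 6218.15.
Standard quotas: Brisco 3.5142, Eskel 13.2692, Farrow 3.2166.
Lower quotas: Brisco 3, Eskel 13, Farrow 3 (sum 19, leaving 1 seat).
Remainders in descending order: Brisco 0.5142, Eskel 0.2692, Farrow 0.2166.
The surplus seat goes to Brisco.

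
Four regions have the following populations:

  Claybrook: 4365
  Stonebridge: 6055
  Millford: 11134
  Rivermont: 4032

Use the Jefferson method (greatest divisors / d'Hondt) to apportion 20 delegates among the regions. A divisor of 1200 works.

With modified divisor 1200: modified quotas Claybrook 3.638, Stonebridge 5.046, Millford 9.278, Rivermont 3.360.
Rounding down: Claybrook 3, Stonebridge 5, Millford 9, Rivermont 3 (total 20).

Claybrook=3, Stonebridge=5, Millford=9, Rivermont=3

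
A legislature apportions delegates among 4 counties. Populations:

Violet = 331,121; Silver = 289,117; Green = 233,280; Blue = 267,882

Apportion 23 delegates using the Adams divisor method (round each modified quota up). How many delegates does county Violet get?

Standard divisor 1121400/23 ≈ 48756.522; standard quotas: Violet 6.791, Silver 5.930, Green 4.785, Blue 5.494.
Rounding up gives 7, 6, 5, 6 = 24 seats, so the divisor must be adjusted.
With modified divisor 54400: modified quotas Violet 6.087, Silver 5.315, Green 4.288, Blue 4.924.
Rounding up: Violet 7, Silver 6, Green 5, Blue 5 (total 23).
Violet receives 7.

7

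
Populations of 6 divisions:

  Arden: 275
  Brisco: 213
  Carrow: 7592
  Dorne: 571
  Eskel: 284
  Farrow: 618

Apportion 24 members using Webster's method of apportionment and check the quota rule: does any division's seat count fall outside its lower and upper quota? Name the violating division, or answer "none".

Carrow

Standard quotas: Arden 0.691, Brisco 0.535, Carrow 19.073, Dorne 1.435, Eskel 0.713, Farrow 1.553.
Webster allocation: Arden 1, Brisco 1, Carrow 18, Dorne 1, Eskel 1, Farrow 2.
Carrow has quota 19.073 (lower 19, upper 20) but receives 18 — outside the quota interval.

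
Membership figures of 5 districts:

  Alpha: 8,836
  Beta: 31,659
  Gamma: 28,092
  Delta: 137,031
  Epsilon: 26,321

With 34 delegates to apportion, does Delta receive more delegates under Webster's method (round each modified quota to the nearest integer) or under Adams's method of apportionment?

Webster

Webster: Alpha 1, Beta 5, Gamma 4, Delta 20, Epsilon 4.
Adams: Alpha 2, Beta 5, Gamma 4, Delta 19, Epsilon 4.
Delta gets 20 under Webster and 19 under Adams.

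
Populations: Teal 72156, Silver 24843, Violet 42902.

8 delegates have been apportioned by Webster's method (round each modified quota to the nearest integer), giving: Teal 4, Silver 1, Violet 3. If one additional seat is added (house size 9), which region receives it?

Priority for the next seat is population ÷ (current seats + 0.5).
Priorities: Teal 16034.667, Silver 16562.000, Violet 12257.714.
Highest priority: Silver.

Silver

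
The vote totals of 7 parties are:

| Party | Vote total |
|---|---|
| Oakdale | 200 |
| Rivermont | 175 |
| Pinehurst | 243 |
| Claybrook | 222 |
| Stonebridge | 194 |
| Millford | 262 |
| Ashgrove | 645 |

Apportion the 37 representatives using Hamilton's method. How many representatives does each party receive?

The standard divisor is 1941/37 ≈ 52.459.
Standard quotas: Oakdale 3.812, Rivermont 3.336, Pinehurst 4.632, Claybrook 4.232, Stonebridge 3.698, Millford 4.994, Ashgrove 12.295.
Lower quotas: Oakdale 3, Rivermont 3, Pinehurst 4, Claybrook 4, Stonebridge 3, Millford 4, Ashgrove 12 (sum 33, leaving 4 seats).
Remainders in descending order: Millford 0.994, Oakdale 0.812, Stonebridge 0.698, Pinehurst 0.632, Rivermont 0.336, Ashgrove 0.295, Claybrook 0.232.
Largest remainders: Millford, Oakdale, Stonebridge, Pinehurst receive the extra seats.

Oakdale 4; Rivermont 3; Pinehurst 5; Claybrook 4; Stonebridge 4; Millford 5; Ashgrove 12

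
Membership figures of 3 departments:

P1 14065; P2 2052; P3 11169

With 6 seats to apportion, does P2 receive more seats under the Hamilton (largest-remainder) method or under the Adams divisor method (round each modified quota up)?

Adams

Hamilton: P1 3, P2 0, P3 3.
Adams: P1 3, P2 1, P3 2.
P2 gets 0 under Hamilton and 1 under Adams.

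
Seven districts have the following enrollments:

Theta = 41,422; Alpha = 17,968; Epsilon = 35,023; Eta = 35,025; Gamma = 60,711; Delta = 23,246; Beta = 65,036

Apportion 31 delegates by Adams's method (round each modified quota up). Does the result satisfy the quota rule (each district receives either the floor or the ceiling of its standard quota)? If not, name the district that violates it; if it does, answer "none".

none

Standard quotas: Theta 4.612, Alpha 2.001, Epsilon 3.899, Eta 3.900, Gamma 6.759, Delta 2.588, Beta 7.241.
Adams allocation: Theta 5, Alpha 2, Epsilon 4, Eta 4, Gamma 6, Delta 3, Beta 7.
Every allocation lies between the lower and upper quota.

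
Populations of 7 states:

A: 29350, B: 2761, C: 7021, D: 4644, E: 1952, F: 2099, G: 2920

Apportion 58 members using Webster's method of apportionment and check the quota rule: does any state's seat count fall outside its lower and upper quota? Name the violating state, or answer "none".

A

Standard quotas: A 33.545, B 3.156, C 8.024, D 5.308, E 2.231, F 2.399, G 3.337.
Webster allocation: A 35, B 3, C 8, D 5, E 2, F 2, G 3.
A has quota 33.545 (lower 33, upper 34) but receives 35 — outside the quota interval.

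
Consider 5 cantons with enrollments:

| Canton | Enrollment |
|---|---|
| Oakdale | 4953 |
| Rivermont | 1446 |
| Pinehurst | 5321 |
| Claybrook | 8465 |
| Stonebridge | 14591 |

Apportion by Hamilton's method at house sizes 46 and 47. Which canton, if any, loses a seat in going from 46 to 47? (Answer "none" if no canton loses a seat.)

At 46 seats: Oakdale 7, Rivermont 2, Pinehurst 7, Claybrook 11, Stonebridge 19.
At 47 seats: Oakdale 7, Rivermont 2, Pinehurst 7, Claybrook 11, Stonebridge 20.
No canton's allocation decreased.

none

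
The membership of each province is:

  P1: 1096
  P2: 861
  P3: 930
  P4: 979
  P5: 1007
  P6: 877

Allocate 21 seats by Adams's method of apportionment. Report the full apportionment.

P1=4; P2=3; P3=3; P4=4; P5=4; P6=3

Standard divisor 5750/21 ≈ 273.81; standard quotas: P1 4.003, P2 3.145, P3 3.397, P4 3.575, P5 3.678, P6 3.203.
Rounding up gives 5, 4, 4, 4, 4, 4 = 25 seats, so the divisor must be adjusted.
With modified divisor 320: modified quotas P1 3.425, P2 2.691, P3 2.906, P4 3.059, P5 3.147, P6 2.741.
Rounding up: P1 4, P2 3, P3 3, P4 4, P5 4, P6 3 (total 21).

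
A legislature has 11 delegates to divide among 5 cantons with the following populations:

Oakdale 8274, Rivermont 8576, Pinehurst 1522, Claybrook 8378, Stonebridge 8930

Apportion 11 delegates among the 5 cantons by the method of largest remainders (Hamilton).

The standard divisor is 35680/11 ≈ 3243.636.
Standard quotas: Oakdale 2.5508, Rivermont 2.6439, Pinehurst 0.4692, Claybrook 2.5829, Stonebridge 2.7531.
Lower quotas: Oakdale 2, Rivermont 2, Pinehurst 0, Claybrook 2, Stonebridge 2 (sum 8, leaving 3 seats).
Remainders in descending order: Stonebridge 0.7531, Rivermont 0.6439, Claybrook 0.5829, Oakdale 0.5508, Pinehurst 0.4692.
The surplus seats go to Stonebridge, Rivermont, Claybrook.

Oakdale=2, Rivermont=3, Pinehurst=0, Claybrook=3, Stonebridge=3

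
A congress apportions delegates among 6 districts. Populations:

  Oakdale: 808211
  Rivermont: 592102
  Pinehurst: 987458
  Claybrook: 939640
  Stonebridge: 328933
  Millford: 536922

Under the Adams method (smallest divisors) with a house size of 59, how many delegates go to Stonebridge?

5

Standard divisor 4193266/59 ≈ 71072.305; standard quotas: Oakdale 11.372, Rivermont 8.331, Pinehurst 13.894, Claybrook 13.221, Stonebridge 4.628, Millford 7.555.
Rounding up gives 12, 9, 14, 14, 5, 8 = 62 seats, so the divisor must be adjusted.
With modified divisor 75000: modified quotas Oakdale 10.776, Rivermont 7.895, Pinehurst 13.166, Claybrook 12.529, Stonebridge 4.386, Millford 7.159.
Rounding up: Oakdale 11, Rivermont 8, Pinehurst 14, Claybrook 13, Stonebridge 5, Millford 8 (total 59).
Stonebridge receives 5.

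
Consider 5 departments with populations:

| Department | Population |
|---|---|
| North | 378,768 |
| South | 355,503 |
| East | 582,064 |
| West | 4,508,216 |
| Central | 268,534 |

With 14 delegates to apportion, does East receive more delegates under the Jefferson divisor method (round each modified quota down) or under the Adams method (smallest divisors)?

Jefferson: North 1, South 0, East 1, West 12, Central 0.
Adams: North 1, South 1, East 2, West 9, Central 1.
East gets 1 under Jefferson and 2 under Adams.

Adams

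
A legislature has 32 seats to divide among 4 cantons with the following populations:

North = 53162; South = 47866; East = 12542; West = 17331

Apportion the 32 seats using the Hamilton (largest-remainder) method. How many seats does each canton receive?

Standard divisor: 130901 ÷ 32 ≈ 4090.656.
Standard quotas: North 12.9960, South 11.7013, East 3.0660, West 4.2367.
Lower quotas: North 12, South 11, East 3, West 4 (sum 30, leaving 2 seats).
Remainders in descending order: North 0.9960, South 0.7013, West 0.2367, East 0.0660.
The surplus seats go to North, South.

North 13; South 12; East 3; West 4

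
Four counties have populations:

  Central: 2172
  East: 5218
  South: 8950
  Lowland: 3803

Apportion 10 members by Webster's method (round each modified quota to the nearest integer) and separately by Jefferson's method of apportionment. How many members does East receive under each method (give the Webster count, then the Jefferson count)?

Webster: Central 1, East 3, South 4, Lowland 2.
Jefferson: Central 1, East 2, South 5, Lowland 2.
East gets 3 under Webster and 2 under Jefferson.

3 and 2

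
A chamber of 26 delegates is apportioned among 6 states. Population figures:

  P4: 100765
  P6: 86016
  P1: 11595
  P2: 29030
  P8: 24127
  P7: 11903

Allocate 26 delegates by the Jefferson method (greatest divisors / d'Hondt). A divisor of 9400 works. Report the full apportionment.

P4=10; P6=9; P1=1; P2=3; P8=2; P7=1

With modified divisor 9400: modified quotas P4 10.720, P6 9.151, P1 1.234, P2 3.088, P8 2.567, P7 1.266.
Rounding down: P4 10, P6 9, P1 1, P2 3, P8 2, P7 1 (total 26).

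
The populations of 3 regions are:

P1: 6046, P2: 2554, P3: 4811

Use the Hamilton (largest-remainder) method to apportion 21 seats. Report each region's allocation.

P1 9, P2 4, P3 8

The standard divisor is 13411/21 ≈ 638.619.
Standard quotas: P1 9.4673, P2 3.9993, P3 7.5334.
Lower quotas: P1 9, P2 3, P3 7 (sum 19, leaving 2 seats).
Remainders in descending order: P2 0.9993, P3 0.5334, P1 0.4673.
Largest remainders: P2, P3 receive the extra seats.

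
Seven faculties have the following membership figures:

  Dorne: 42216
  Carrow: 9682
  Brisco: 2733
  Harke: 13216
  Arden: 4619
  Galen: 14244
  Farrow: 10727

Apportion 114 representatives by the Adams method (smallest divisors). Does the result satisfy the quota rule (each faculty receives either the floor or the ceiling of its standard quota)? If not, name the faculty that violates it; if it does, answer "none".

Standard quotas: Dorne 49.392, Carrow 11.328, Brisco 3.198, Harke 15.463, Arden 5.404, Galen 16.665, Farrow 12.550.
Adams allocation: Dorne 48, Carrow 11, Brisco 4, Harke 15, Arden 6, Galen 17, Farrow 13.
Dorne has quota 49.392 (lower 49, upper 50) but receives 48 — outside the quota interval.

Dorne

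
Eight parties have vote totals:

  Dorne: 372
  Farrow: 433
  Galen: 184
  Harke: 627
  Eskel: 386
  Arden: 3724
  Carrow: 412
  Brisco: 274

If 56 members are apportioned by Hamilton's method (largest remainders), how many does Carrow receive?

Standard divisor: 6412 ÷ 56 ≈ 114.5.
Standard quotas: Dorne 3.249, Farrow 3.782, Galen 1.607, Harke 5.476, Eskel 3.371, Arden 32.524, Carrow 3.598, Brisco 2.393.
Lower quotas: Dorne 3, Farrow 3, Galen 1, Harke 5, Eskel 3, Arden 32, Carrow 3, Brisco 2 (sum 52, leaving 4 seats).
Remainders in descending order: Farrow 0.782, Galen 0.607, Carrow 0.598, Arden 0.524, Harke 0.476, Brisco 0.393, Eskel 0.371, Dorne 0.249.
Largest remainders: Farrow, Galen, Carrow, Arden receive the extra seats.
Carrow receives 4.

4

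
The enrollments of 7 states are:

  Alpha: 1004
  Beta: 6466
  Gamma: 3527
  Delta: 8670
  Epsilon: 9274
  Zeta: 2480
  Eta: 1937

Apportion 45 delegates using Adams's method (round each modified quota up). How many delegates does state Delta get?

11

Standard divisor 33358/45 ≈ 741.289; standard quotas: Alpha 1.354, Beta 8.723, Gamma 4.758, Delta 11.696, Epsilon 12.511, Zeta 3.346, Eta 2.613.
Rounding up gives 2, 9, 5, 12, 13, 4, 3 = 48 seats, so the divisor must be adjusted.
With modified divisor 820: modified quotas Alpha 1.224, Beta 7.885, Gamma 4.301, Delta 10.573, Epsilon 11.310, Zeta 3.024, Eta 2.362.
Rounding up: Alpha 2, Beta 8, Gamma 5, Delta 11, Epsilon 12, Zeta 4, Eta 3 (total 45).
Delta receives 11.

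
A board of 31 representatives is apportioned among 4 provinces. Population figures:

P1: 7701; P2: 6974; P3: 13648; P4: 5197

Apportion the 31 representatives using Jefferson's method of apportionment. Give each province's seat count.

P1 7, P2 6, P3 13, P4 5

Standard divisor 33520/31 ≈ 1081.29; standard quotas: P1 7.122, P2 6.450, P3 12.622, P4 4.806.
Rounding down gives 7, 6, 12, 4 = 29 seats, so the divisor must be adjusted.
With modified divisor 1000: modified quotas P1 7.701, P2 6.974, P3 13.648, P4 5.197.
Rounding down: P1 7, P2 6, P3 13, P4 5 (total 31).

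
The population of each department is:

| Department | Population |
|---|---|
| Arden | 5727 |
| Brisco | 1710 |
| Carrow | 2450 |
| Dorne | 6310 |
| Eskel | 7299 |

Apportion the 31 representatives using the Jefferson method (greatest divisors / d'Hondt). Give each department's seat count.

Arden: 8, Brisco: 2, Carrow: 3, Dorne: 8, Eskel: 10

Standard divisor 23496/31 ≈ 757.935; standard quotas: Arden 7.556, Brisco 2.256, Carrow 3.232, Dorne 8.325, Eskel 9.630.
Rounding down gives 7, 2, 3, 8, 9 = 29 seats, so the divisor must be adjusted.
With modified divisor 710: modified quotas Arden 8.066, Brisco 2.408, Carrow 3.451, Dorne 8.887, Eskel 10.280.
Rounding down: Arden 8, Brisco 2, Carrow 3, Dorne 8, Eskel 10 (total 31).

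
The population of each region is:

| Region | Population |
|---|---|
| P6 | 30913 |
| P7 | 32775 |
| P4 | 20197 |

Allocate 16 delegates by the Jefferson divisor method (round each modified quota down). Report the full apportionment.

P6: 6, P7: 6, P4: 4

Standard divisor 83885/16 ≈ 5242.812; standard quotas: P6 5.896, P7 6.251, P4 3.852.
Rounding down gives 5, 6, 3 = 14 seats, so the divisor must be adjusted.
With modified divisor 4900: modified quotas P6 6.309, P7 6.689, P4 4.122.
Rounding down: P6 6, P7 6, P4 4 (total 16).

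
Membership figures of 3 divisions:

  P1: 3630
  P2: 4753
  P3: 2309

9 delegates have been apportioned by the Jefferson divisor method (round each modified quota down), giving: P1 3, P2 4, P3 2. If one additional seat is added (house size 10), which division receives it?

Priority for the next seat is population ÷ (current seats + 1).
Priorities: P1 907.500, P2 950.600, P3 769.667.
Highest priority: P2.

P2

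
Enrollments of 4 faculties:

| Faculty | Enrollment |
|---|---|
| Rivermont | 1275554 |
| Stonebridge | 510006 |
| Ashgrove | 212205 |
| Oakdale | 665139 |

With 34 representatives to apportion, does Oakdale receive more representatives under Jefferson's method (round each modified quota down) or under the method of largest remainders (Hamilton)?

Jefferson

Jefferson: Rivermont 17, Stonebridge 6, Ashgrove 2, Oakdale 9.
Hamilton: Rivermont 16, Stonebridge 7, Ashgrove 3, Oakdale 8.
Oakdale gets 9 under Jefferson and 8 under Hamilton.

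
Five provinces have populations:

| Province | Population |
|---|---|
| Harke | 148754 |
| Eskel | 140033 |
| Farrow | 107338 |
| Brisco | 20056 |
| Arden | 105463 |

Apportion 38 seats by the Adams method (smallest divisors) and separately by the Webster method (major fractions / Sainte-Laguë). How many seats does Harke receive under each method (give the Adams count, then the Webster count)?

10 and 11

Adams: Harke 10, Eskel 10, Farrow 8, Brisco 2, Arden 8.
Webster: Harke 11, Eskel 10, Farrow 8, Brisco 1, Arden 8.
Harke gets 10 under Adams and 11 under Webster.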